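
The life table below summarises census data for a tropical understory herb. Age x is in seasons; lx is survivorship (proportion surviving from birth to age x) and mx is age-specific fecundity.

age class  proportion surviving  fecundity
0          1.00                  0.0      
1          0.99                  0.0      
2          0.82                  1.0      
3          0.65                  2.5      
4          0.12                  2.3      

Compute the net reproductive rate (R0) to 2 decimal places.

lx·mx by age: 0, 0, 0.82, 1.625, 0.276
R0 = Σ lx·mx = 2.721 → 2.72

2.72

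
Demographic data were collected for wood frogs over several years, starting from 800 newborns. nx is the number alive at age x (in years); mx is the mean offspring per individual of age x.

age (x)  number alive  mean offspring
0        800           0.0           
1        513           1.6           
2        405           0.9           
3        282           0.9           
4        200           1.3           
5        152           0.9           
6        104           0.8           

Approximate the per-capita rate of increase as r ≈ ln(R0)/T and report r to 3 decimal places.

0.370

lx = nx/n0 = nx/800: 1, 0.64125, 0.50625, 0.3525, 0.25, 0.19, 0.13
R0 = Σ lx·mx = 0 + 1.026… + 0.45563… + 0.31725 + 0.325 + 0.171 + 0.104 = 2.398875
Σ x·lx·mx = 5.668; T = 5.668/2.398875 = 2.36277…
r ≈ ln(R0)/T = ln(2.398875)/2.36277… = 0.37033… → 0.370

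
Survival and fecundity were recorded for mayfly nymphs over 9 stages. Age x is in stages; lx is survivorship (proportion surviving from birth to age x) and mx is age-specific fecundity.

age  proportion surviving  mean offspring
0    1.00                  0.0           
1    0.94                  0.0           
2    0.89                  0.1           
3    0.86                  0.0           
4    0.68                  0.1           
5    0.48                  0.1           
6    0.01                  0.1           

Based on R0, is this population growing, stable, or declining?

declining

R0 = Σ lx·mx = 0 + 0 + 0.089 + 0 + 0.068 + 0.048 + 0.001 = 0.206
R0 < 1, so the population is declining.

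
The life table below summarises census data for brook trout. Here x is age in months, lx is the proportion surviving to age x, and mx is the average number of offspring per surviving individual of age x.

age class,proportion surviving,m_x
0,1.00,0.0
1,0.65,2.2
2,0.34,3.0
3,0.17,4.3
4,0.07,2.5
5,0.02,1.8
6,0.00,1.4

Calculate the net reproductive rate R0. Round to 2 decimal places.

lx·mx by age: 0, 1.43, 1.02, 0.731, 0.175, 0.036, 0
R0 = Σ lx·mx = 3.392 → 3.39

3.39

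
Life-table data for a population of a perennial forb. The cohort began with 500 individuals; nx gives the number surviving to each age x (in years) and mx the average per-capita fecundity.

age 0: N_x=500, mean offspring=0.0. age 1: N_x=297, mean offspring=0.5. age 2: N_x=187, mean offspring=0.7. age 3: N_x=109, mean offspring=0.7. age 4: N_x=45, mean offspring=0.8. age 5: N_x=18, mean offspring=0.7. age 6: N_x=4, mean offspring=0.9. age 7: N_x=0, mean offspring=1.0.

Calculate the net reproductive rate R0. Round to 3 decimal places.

lx = nx/n0 = nx/500: 1, 0.594, 0.374, 0.218, 0.09, 0.036, 0.008, 0
lx·mx by age: 0, 0.297, 0.2618, 0.1526, 0.072, 0.0252, 0.0072, 0
R0 = Σ lx·mx = 0.8158 → 0.816

0.816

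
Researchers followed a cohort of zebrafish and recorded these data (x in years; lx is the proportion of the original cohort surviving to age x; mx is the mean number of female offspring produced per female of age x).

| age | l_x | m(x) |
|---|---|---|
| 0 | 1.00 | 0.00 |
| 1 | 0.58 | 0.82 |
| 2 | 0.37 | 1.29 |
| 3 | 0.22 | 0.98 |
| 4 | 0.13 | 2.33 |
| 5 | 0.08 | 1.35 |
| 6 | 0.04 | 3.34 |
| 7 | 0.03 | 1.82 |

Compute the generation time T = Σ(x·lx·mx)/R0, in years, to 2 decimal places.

2.84

lx·mx: 0, 0.4756, 0.4773, 0.2156, 0.3029, 0.108, 0.1336, 0.0546 → R0 = 1.7676
x·lx·mx: 0, 0.4756, 0.9546, 0.6468, 1.2116, 0.54, 0.8016, 0.3822 → Σ = 5.0124
T = 5.0124 / 1.7676 = 2.835709… → 2.84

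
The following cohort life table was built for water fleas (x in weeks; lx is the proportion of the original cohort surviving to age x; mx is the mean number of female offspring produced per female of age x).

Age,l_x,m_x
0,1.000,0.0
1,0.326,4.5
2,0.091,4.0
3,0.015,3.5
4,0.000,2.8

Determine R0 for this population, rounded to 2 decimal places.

lx·mx by age: 0, 1.467, 0.364, 0.0525, 0
R0 = Σ lx·mx = 1.8835 → 1.88

1.88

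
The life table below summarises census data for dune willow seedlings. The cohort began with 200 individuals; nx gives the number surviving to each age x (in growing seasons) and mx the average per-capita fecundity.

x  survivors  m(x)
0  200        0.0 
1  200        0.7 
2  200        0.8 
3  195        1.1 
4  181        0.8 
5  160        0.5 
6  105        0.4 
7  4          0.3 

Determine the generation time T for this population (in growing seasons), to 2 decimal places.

lx = nx/n0 = nx/200: 1, 1, 1, 0.975, 0.905, 0.8, 0.525, 0.02
lx·mx: 0, 0.7, 0.8, 1.0725, 0.724, 0.4, 0.21, 0.006 → R0 = 3.9125
x·lx·mx: 0, 0.7, 1.6, 3.2175, 2.896, 2, 1.26, 0.042 → Σ = 11.7155
T = 11.7155 / 3.9125 = 2.994377… → 2.99

2.99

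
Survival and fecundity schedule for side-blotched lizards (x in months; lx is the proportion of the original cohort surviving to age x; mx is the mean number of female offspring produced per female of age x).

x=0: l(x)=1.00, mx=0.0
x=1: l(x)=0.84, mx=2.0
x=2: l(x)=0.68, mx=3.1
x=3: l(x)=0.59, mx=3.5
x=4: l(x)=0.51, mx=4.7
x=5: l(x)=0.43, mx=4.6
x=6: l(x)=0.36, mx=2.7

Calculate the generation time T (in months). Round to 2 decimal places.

lx·mx: 0, 1.68, 2.108, 2.065, 2.397, 1.978, 0.972 → R0 = 11.2
x·lx·mx: 0, 1.68, 4.216, 6.195, 9.588, 9.89, 5.832 → Σ = 37.401
T = 37.401 / 11.2 = 3.339375 → 3.34

3.34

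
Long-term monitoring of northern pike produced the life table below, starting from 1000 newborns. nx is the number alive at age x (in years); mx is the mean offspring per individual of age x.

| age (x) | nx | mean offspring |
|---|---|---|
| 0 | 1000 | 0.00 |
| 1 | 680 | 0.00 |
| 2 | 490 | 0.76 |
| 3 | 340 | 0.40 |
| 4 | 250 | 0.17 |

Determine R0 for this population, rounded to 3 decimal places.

lx = nx/n0 = nx/1000: 1, 0.68, 0.49, 0.34, 0.25
lx·mx by age: 0, 0, 0.3724, 0.136, 0.0425
R0 = Σ lx·mx = 0.5509 → 0.551

0.551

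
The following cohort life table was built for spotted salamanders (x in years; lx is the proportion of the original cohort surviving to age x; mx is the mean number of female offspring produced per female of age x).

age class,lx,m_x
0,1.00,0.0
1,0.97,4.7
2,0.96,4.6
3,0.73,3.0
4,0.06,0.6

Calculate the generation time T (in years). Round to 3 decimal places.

lx·mx: 0, 4.559, 4.416, 2.19, 0.036 → R0 = 11.201
x·lx·mx: 0, 4.559, 8.832, 6.57, 0.144 → Σ = 20.105
T = 20.105 / 11.201 = 1.794929… → 1.795

1.795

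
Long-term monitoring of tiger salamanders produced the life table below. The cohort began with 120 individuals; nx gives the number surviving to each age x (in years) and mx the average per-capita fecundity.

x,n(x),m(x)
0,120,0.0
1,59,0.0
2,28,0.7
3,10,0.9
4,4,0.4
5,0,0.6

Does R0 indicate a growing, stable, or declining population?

declining

lx = nx/n0 = nx/120: 1, 0.49167…, 0.23333…, 0.08333…, 0.03333…, 0
R0 = Σ lx·mx = 0 + 0 + 0.163333… + 0.075… + 0.013333… + 0 = 0.251667…
R0 < 1, so the population is declining.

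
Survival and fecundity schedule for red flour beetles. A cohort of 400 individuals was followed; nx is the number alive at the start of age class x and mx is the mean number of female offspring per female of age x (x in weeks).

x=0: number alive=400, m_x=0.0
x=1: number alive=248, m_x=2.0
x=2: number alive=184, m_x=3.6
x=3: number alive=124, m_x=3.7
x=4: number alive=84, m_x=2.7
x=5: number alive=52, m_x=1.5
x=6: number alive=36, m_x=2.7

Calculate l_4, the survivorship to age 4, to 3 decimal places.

0.210

l_4 = n_4/n_0 = 84/400 = 0.21 → 0.210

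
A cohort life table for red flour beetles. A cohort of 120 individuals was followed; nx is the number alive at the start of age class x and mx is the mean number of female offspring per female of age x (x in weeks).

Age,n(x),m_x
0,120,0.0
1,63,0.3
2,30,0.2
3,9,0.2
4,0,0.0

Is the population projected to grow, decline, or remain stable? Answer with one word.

lx = nx/n0 = nx/120: 1, 0.525, 0.25, 0.075, 0
R0 = Σ lx·mx = 0 + 0.1575 + 0.05 + 0.015 + 0 = 0.2225
R0 < 1, so the population is declining.

declining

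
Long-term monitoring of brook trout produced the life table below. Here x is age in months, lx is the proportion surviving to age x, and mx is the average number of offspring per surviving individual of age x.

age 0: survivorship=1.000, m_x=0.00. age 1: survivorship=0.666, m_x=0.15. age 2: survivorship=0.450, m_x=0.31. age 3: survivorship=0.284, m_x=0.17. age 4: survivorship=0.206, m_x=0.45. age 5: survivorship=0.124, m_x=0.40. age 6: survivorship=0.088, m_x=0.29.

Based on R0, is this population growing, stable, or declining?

declining

R0 = Σ lx·mx = 0 + 0.0999 + 0.1395 + 0.04828 + 0.0927 + 0.0496 + 0.02552 = 0.4555
R0 < 1, so the population is declining.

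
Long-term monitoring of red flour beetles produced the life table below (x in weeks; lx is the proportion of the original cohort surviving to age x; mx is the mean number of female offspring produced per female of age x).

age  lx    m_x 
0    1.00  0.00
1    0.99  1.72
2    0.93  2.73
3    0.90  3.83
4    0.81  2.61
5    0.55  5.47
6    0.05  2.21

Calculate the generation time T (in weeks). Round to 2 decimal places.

3.19

lx·mx: 0, 1.7028, 2.5389, 3.447, 2.1141, 3.0085, 0.1105 → R0 = 12.9218
x·lx·mx: 0, 1.7028, 5.0778, 10.341, 8.4564, 15.0425, 0.663 → Σ = 41.2835
T = 41.2835 / 12.9218 = 3.194872… → 3.19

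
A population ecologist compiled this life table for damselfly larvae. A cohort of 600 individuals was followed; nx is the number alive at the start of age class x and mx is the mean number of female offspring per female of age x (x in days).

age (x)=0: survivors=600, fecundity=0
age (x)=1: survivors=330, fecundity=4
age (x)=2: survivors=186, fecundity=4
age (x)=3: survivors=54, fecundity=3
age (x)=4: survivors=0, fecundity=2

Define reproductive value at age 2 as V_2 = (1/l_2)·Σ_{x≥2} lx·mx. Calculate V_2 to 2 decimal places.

4.87

lx = nx/n0 = nx/600: 1, 0.55, 0.31, 0.09, 0
lx·mx for x ≥ 2: 1.24, 0.27, 0 → sum = 1.51
V_2 = 1.51 / l_2 = 1.51 / 0.31 = 4.870968… → 4.87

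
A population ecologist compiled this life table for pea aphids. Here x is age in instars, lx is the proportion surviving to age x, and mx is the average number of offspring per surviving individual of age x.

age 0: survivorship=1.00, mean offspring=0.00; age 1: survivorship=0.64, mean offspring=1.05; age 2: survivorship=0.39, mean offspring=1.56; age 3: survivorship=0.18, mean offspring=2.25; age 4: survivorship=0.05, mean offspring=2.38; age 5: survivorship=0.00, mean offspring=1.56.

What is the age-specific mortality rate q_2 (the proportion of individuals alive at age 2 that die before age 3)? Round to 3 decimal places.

q_2 = (l_2 − l_3) / l_2 = (0.39 − 0.18) / 0.39
     = 0.21 / 0.39 = 0.538462… → 0.538

0.538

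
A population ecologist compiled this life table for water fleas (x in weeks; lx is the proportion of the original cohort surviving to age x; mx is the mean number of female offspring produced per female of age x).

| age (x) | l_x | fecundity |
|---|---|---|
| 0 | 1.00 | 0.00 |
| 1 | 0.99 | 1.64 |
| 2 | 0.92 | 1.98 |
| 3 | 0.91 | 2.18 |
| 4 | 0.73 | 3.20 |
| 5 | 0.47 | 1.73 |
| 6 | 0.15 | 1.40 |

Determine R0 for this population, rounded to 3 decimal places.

lx·mx by age: 0, 1.6236, 1.8216, 1.9838, 2.336, 0.8131, 0.21
R0 = Σ lx·mx = 8.7881 → 8.788

8.788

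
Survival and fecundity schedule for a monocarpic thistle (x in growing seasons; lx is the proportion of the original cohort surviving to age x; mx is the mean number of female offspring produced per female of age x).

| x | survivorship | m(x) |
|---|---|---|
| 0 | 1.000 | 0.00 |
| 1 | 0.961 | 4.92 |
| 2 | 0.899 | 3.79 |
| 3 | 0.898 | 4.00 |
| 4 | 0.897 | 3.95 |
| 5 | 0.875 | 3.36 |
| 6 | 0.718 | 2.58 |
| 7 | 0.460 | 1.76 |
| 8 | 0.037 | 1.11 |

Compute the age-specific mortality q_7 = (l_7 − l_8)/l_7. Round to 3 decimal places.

q_7 = (l_7 − l_8) / l_7 = (0.46 − 0.037) / 0.46
     = 0.423 / 0.46 = 0.919565… → 0.920

0.920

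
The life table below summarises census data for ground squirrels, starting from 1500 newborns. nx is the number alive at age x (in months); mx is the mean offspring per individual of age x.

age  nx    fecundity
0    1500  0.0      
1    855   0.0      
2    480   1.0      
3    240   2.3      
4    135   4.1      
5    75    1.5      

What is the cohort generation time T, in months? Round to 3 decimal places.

3.176

lx = nx/n0 = nx/1500: 1, 0.57, 0.32, 0.16, 0.09, 0.05
lx·mx: 0, 0, 0.32, 0.368, 0.369, 0.075 → R0 = 1.132
x·lx·mx: 0, 0, 0.64, 1.104, 1.476, 0.375 → Σ = 3.595
T = 3.595 / 1.132 = 3.175795… → 3.176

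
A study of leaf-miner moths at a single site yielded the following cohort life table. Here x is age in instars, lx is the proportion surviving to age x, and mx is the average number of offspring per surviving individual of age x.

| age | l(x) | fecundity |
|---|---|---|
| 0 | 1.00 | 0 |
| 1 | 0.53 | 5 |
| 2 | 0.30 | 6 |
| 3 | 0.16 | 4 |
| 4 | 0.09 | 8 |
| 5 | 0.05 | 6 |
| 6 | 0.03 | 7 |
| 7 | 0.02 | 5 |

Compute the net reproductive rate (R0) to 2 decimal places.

lx·mx by age: 0, 2.65, 1.8, 0.64, 0.72, 0.3, 0.21, 0.1
R0 = Σ lx·mx = 6.42 → 6.42

6.42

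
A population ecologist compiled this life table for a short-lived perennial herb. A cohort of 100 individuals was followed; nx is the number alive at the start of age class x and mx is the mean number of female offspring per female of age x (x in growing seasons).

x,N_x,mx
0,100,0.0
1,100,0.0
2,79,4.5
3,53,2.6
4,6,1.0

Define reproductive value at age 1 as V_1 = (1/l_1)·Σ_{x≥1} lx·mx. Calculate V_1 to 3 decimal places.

lx = nx/n0 = nx/100: 1, 1, 0.79, 0.53, 0.06
lx·mx for x ≥ 1: 0, 3.555, 1.378, 0.06 → sum = 4.993
V_1 = 4.993 / l_1 = 4.993 / 1 = 4.993 → 4.993

4.993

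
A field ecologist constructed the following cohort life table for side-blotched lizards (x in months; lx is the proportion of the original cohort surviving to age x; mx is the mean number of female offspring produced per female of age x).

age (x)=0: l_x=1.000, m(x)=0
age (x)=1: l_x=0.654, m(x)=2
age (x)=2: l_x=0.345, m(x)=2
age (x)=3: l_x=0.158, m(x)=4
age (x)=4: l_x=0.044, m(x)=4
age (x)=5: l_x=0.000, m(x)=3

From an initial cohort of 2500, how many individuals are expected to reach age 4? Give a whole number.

Expected survivors = N0 · l_4 = 2500 × 0.044 = 110 → 110

110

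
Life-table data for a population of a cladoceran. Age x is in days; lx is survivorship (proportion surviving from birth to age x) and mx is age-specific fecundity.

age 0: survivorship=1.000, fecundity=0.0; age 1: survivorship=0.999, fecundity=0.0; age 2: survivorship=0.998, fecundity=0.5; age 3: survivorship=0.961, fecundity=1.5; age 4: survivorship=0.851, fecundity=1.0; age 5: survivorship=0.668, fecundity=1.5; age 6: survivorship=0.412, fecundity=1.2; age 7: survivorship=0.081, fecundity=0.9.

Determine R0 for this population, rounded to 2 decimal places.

lx·mx by age: 0, 0, 0.499, 1.4415, 0.851, 1.002, 0.4944, 0.0729
R0 = Σ lx·mx = 4.3608 → 4.36

4.36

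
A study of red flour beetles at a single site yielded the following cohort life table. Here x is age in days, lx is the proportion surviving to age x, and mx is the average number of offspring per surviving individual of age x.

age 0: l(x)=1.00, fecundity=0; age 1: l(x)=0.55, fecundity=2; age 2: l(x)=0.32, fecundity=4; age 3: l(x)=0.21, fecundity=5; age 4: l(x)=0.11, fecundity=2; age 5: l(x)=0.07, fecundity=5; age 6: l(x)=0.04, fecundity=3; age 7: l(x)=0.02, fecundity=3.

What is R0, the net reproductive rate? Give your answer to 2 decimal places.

4.18

lx·mx by age: 0, 1.1, 1.28, 1.05, 0.22, 0.35, 0.12, 0.06
R0 = Σ lx·mx = 4.18 → 4.18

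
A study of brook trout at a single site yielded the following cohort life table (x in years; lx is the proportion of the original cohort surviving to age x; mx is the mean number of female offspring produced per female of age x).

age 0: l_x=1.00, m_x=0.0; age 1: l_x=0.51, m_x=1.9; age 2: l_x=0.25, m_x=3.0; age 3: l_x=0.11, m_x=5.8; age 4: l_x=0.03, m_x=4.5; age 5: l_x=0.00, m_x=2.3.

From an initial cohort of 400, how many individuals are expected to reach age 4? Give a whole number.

12

Expected survivors = N0 · l_4 = 400 × 0.03 = 12 → 12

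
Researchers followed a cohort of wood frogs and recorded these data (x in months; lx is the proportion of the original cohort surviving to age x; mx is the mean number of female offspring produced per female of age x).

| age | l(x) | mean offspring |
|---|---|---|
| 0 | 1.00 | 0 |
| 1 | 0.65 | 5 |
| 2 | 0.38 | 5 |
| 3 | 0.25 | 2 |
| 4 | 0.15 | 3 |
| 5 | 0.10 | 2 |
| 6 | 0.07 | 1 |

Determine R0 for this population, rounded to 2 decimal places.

6.37

lx·mx by age: 0, 3.25, 1.9, 0.5, 0.45, 0.2, 0.07
R0 = Σ lx·mx = 6.37 → 6.37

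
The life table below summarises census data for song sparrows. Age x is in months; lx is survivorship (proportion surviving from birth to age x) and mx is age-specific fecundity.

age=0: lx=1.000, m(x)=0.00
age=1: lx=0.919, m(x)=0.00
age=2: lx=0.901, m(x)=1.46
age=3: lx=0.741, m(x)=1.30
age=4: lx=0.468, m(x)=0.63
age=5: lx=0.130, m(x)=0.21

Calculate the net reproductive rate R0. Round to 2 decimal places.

2.60

lx·mx by age: 0, 0, 1.31546, 0.9633, 0.29484, 0.0273
R0 = Σ lx·mx = 2.6009 → 2.60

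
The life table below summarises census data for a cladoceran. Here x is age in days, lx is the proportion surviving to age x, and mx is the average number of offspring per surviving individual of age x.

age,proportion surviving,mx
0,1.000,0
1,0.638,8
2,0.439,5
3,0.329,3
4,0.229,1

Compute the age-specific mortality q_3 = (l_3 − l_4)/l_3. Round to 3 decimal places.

0.304

q_3 = (l_3 − l_4) / l_3 = (0.329 − 0.229) / 0.329
     = 0.1 / 0.329 = 0.303951… → 0.304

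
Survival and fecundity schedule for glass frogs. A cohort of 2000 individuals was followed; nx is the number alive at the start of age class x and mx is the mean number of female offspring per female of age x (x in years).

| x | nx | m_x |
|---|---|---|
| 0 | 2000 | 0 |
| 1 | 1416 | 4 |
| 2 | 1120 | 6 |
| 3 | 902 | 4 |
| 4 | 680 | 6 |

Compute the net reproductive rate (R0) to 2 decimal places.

lx = nx/n0 = nx/2000: 1, 0.708, 0.56, 0.451, 0.34
lx·mx by age: 0, 2.832, 3.36, 1.804, 2.04
R0 = Σ lx·mx = 10.036 → 10.04

10.04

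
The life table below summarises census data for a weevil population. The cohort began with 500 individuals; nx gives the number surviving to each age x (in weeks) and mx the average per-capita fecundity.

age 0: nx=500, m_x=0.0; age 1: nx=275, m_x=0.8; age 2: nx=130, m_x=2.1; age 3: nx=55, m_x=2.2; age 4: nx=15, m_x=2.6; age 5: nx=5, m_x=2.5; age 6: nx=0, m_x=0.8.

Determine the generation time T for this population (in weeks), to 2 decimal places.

lx = nx/n0 = nx/500: 1, 0.55, 0.26, 0.11, 0.03, 0.01, 0
lx·mx: 0, 0.44, 0.546, 0.242, 0.078, 0.025, 0 → R0 = 1.331
x·lx·mx: 0, 0.44, 1.092, 0.726, 0.312, 0.125, 0 → Σ = 2.695
T = 2.695 / 1.331 = 2.024793… → 2.02

2.02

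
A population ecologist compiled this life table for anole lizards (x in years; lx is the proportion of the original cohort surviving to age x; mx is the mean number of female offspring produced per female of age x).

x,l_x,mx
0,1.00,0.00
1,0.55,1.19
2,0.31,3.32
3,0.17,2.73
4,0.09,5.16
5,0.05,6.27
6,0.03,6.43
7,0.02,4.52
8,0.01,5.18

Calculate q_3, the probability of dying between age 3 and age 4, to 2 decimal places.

0.47

q_3 = (l_3 − l_4) / l_3 = (0.17 − 0.09) / 0.17
     = 0.08 / 0.17 = 0.470588… → 0.47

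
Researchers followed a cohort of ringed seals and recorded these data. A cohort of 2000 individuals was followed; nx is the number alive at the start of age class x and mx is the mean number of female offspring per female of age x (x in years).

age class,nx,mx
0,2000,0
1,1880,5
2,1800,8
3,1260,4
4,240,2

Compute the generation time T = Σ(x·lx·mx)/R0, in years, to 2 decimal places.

1.88

lx = nx/n0 = nx/2000: 1, 0.94, 0.9, 0.63, 0.12
lx·mx: 0, 4.7, 7.2, 2.52, 0.24 → R0 = 14.66
x·lx·mx: 0, 4.7, 14.4, 7.56, 0.96 → Σ = 27.62
T = 27.62 / 14.66 = 1.884038… → 1.88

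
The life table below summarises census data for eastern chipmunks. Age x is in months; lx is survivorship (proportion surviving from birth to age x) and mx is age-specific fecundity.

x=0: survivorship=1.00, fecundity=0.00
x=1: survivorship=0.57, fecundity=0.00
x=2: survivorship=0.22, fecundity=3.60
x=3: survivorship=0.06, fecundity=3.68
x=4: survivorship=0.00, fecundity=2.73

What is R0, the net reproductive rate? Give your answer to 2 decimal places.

1.01

lx·mx by age: 0, 0, 0.792, 0.2208, 0
R0 = Σ lx·mx = 1.0128 → 1.01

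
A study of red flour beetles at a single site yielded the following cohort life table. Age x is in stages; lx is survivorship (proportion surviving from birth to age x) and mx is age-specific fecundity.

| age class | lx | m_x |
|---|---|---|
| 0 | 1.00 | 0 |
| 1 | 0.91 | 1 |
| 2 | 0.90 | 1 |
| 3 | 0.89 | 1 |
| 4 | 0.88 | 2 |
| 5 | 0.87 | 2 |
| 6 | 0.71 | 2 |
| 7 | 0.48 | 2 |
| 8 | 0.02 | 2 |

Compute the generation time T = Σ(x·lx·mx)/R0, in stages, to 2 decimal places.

lx·mx: 0, 0.91, 0.9, 0.89, 1.76, 1.74, 1.42, 0.96, 0.04 → R0 = 8.62
x·lx·mx: 0, 0.91, 1.8, 2.67, 7.04, 8.7, 8.52, 6.72, 0.32 → Σ = 36.68
T = 36.68 / 8.62 = 4.25522… → 4.26

4.26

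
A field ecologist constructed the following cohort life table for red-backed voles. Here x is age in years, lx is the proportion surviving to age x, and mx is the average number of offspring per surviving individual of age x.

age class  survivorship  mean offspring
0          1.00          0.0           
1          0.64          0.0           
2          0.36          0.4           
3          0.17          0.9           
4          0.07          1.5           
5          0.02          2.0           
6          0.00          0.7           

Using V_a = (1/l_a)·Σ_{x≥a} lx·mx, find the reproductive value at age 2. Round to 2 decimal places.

lx·mx for x ≥ 2: 0.144, 0.153, 0.105, 0.04, 0 → sum = 0.442
V_2 = 0.442 / l_2 = 0.442 / 0.36 = 1.227778… → 1.23

1.23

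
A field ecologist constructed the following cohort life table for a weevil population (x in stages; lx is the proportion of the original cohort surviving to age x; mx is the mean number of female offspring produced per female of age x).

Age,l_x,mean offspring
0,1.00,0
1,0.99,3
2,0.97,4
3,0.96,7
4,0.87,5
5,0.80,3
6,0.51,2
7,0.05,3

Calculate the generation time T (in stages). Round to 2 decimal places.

3.14

lx·mx: 0, 2.97, 3.88, 6.72, 4.35, 2.4, 1.02, 0.15 → R0 = 21.49
x·lx·mx: 0, 2.97, 7.76, 20.16, 17.4, 12, 6.12, 1.05 → Σ = 67.46
T = 67.46 / 21.49 = 3.139134… → 3.14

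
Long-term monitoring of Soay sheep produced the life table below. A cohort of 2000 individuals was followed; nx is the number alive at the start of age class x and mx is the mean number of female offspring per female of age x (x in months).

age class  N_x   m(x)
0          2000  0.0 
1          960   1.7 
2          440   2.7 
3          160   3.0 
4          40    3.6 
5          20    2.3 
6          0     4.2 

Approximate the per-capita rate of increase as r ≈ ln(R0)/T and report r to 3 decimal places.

0.311

lx = nx/n0 = nx/2000: 1, 0.48, 0.22, 0.08, 0.02, 0.01, 0
R0 = Σ lx·mx = 0 + 0.816 + 0.594 + 0.24 + 0.072 + 0.023 + 0 = 1.745
Σ x·lx·mx = 3.127; T = 3.127/1.745 = 1.79198…
r ≈ ln(R0)/T = ln(1.745)/1.79198… = 0.31069… → 0.311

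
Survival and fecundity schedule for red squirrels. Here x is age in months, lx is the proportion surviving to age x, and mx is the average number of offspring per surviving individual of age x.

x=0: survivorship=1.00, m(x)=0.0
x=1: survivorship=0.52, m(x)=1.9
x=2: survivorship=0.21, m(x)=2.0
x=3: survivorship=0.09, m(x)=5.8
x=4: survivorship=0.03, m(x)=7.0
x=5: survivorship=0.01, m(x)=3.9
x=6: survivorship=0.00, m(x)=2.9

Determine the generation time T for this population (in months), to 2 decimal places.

lx·mx: 0, 0.988, 0.42, 0.522, 0.21, 0.039, 0 → R0 = 2.179
x·lx·mx: 0, 0.988, 0.84, 1.566, 0.84, 0.195, 0 → Σ = 4.429
T = 4.429 / 2.179 = 2.032584… → 2.03

2.03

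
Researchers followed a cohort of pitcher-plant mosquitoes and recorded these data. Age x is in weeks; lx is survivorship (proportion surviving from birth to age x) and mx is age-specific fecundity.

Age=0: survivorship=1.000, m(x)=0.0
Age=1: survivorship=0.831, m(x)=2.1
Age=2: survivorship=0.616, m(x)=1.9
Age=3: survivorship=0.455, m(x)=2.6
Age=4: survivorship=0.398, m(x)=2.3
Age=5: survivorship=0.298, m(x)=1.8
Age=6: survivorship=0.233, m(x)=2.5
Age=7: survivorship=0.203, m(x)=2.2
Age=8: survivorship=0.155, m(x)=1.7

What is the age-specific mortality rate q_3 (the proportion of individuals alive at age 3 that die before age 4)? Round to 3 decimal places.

q_3 = (l_3 − l_4) / l_3 = (0.455 − 0.398) / 0.455
     = 0.057 / 0.455 = 0.125275… → 0.125

0.125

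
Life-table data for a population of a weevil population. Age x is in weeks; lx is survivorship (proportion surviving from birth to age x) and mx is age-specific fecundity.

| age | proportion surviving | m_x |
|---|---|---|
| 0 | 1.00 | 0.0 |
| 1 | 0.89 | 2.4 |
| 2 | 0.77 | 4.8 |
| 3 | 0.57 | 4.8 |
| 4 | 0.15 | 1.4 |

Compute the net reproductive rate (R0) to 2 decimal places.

lx·mx by age: 0, 2.136, 3.696, 2.736, 0.21
R0 = Σ lx·mx = 8.778 → 8.78

8.78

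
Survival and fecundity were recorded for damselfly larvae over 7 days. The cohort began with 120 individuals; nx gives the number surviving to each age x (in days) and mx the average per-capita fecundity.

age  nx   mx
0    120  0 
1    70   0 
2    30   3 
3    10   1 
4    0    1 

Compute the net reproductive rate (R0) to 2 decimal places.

0.83

lx = nx/n0 = nx/120: 1, 0.58333…, 0.25, 0.08333…, 0
lx·mx by age: 0, 0, 0.75, 0.083333…, 0
R0 = Σ lx·mx = 0.833333… → 0.83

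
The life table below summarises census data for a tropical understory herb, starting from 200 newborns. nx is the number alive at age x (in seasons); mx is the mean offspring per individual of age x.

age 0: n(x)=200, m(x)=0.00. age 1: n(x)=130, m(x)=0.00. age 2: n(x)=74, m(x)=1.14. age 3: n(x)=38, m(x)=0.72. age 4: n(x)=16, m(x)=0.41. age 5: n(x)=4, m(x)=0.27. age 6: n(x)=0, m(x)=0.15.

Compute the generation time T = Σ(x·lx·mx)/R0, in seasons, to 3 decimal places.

lx = nx/n0 = nx/200: 1, 0.65, 0.37, 0.19, 0.08, 0.02, 0
lx·mx: 0, 0, 0.4218, 0.1368, 0.0328, 0.0054, 0 → R0 = 0.5968
x·lx·mx: 0, 0, 0.8436, 0.4104, 0.1312, 0.027, 0 → Σ = 1.4122
T = 1.4122 / 0.5968 = 2.366287… → 2.366

2.366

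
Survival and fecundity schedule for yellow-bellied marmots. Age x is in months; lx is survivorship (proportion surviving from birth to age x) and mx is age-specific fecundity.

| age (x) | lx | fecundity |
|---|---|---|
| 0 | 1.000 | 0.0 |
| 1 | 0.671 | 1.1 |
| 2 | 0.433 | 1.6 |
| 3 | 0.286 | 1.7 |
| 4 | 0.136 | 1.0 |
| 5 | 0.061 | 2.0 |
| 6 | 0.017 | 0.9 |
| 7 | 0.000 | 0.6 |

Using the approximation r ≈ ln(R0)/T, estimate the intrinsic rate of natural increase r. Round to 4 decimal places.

0.3557

R0 = Σ lx·mx = 0 + 0.7381 + 0.6928 + 0.4862 + 0.136 + 0.122 + 0.0153 + 0 = 2.1904
Σ x·lx·mx = 4.8281; T = 4.8281/2.1904 = 2.20421…
r ≈ ln(R0)/T = ln(2.1904)/2.20421… = 0.355721… → 0.3557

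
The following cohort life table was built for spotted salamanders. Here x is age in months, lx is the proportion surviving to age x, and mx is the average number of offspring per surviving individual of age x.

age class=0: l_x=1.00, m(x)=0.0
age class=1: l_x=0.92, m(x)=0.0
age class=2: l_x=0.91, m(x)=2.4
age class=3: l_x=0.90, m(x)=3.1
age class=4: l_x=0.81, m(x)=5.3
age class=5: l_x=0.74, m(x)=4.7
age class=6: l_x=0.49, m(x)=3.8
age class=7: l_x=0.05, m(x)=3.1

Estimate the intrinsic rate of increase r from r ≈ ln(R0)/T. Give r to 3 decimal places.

R0 = Σ lx·mx = 0 + 0 + 2.184 + 2.79 + 4.293 + 3.478 + 1.862 + 0.155 = 14.762
Σ x·lx·mx = 59.557; T = 59.557/14.762 = 4.03448…
r ≈ ln(R0)/T = ln(14.762)/4.03448… = 0.66726… → 0.667

0.667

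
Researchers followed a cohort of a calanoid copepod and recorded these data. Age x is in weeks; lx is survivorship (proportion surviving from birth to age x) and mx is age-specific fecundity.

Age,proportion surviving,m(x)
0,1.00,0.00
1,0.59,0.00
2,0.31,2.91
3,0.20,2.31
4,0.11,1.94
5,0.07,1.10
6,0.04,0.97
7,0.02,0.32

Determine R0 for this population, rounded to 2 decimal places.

1.70

lx·mx by age: 0, 0, 0.9021, 0.462, 0.2134, 0.077, 0.0388, 0.0064
R0 = Σ lx·mx = 1.6997 → 1.70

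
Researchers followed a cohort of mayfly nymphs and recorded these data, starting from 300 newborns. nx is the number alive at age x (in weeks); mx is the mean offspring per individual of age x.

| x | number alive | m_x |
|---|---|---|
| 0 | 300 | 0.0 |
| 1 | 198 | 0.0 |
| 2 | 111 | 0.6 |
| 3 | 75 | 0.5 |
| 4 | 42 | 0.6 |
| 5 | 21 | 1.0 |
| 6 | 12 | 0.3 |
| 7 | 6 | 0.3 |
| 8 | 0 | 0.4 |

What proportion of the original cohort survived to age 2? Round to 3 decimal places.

0.370

l_2 = n_2/n_0 = 111/300 = 0.37 → 0.370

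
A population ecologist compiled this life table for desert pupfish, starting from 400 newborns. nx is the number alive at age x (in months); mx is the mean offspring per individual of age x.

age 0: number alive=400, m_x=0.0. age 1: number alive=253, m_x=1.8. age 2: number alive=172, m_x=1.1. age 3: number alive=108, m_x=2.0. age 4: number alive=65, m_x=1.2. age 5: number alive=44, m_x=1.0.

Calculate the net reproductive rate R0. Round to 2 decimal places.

2.46

lx = nx/n0 = nx/400: 1, 0.6325, 0.43, 0.27, 0.1625, 0.11
lx·mx by age: 0, 1.1385, 0.473, 0.54, 0.195, 0.11
R0 = Σ lx·mx = 2.4565 → 2.46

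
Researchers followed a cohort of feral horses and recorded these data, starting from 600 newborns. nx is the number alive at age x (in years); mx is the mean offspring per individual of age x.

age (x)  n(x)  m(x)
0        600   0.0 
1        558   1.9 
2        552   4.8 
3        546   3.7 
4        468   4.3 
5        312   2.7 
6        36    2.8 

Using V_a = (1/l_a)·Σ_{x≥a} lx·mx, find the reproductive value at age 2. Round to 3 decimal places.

13.814

lx = nx/n0 = nx/600: 1, 0.93, 0.92, 0.91, 0.78, 0.52, 0.06
lx·mx for x ≥ 2: 4.416, 3.367, 3.354, 1.404, 0.168 → sum = 12.709
V_2 = 12.709 / l_2 = 12.709 / 0.92 = 13.81413… → 13.814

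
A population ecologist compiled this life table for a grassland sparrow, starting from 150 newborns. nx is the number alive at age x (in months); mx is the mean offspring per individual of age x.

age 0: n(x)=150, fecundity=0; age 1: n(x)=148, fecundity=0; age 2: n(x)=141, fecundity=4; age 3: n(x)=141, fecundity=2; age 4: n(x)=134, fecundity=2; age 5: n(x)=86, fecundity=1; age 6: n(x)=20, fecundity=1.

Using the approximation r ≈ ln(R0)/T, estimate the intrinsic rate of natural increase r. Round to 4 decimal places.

lx = nx/n0 = nx/150: 1, 0.98667…, 0.94, 0.94, 0.89333…, 0.57333…, 0.13333…
R0 = Σ lx·mx = 0 + 0 + 3.76 + 1.88 + 1.78667… + 0.57333… + 0.13333… = 8.133333…
Σ x·lx·mx = 23.973333…; T = 23.973333…/8.133333… = 2.94754…
r ≈ ln(R0)/T = ln(8.133333…)/2.94754… = 0.711091… → 0.7111

0.7111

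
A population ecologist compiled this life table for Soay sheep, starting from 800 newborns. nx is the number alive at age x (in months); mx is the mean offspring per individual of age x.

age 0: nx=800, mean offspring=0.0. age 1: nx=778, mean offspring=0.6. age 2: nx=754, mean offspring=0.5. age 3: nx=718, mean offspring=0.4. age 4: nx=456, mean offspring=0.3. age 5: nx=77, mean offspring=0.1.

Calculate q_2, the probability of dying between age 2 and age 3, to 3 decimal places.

lx = nx/n0 = nx/800: 1, 0.9725, 0.9425, 0.8975, 0.57, 0.09625
q_2 = (l_2 − l_3) / l_2 = (0.9425 − 0.8975) / 0.9425
     = 0.045 / 0.9425 = 0.047745… → 0.048

0.048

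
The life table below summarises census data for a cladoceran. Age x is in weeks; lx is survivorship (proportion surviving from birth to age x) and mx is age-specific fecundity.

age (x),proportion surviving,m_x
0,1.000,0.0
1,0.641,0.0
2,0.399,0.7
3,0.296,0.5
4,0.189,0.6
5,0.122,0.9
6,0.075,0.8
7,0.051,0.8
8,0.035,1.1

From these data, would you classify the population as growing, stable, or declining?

declining

R0 = Σ lx·mx = 0 + 0 + 0.2793 + 0.148 + 0.1134 + 0.1098 + 0.06 + 0.0408 + 0.0385 = 0.7898
R0 < 1, so the population is declining.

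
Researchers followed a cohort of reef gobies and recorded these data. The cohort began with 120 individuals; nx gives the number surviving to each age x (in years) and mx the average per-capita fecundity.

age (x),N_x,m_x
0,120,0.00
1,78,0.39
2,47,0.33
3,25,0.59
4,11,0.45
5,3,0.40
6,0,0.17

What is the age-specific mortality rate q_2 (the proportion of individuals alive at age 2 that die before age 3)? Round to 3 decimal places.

0.468

lx = nx/n0 = nx/120: 1, 0.65, 0.39167…, 0.20833…, 0.09167…, 0.025, 0
q_2 = (l_2 − l_3) / l_2 = (0.391667… − 0.208333…) / 0.391667…
     = 0.183333… / 0.391667… = 0.468085… → 0.468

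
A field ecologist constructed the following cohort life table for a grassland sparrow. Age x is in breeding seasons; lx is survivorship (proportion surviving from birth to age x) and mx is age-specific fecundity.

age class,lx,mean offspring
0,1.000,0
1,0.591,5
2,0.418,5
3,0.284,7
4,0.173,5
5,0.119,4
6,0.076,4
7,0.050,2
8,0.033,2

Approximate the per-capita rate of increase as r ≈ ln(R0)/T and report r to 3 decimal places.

R0 = Σ lx·mx = 0 + 2.955 + 2.09 + 1.988 + 0.865 + 0.476 + 0.304 + 0.1 + 0.066 = 8.844
Σ x·lx·mx = 21.991; T = 21.991/8.844 = 2.48654…
r ≈ ln(R0)/T = ln(8.844)/2.48654… = 0.87661… → 0.877

0.877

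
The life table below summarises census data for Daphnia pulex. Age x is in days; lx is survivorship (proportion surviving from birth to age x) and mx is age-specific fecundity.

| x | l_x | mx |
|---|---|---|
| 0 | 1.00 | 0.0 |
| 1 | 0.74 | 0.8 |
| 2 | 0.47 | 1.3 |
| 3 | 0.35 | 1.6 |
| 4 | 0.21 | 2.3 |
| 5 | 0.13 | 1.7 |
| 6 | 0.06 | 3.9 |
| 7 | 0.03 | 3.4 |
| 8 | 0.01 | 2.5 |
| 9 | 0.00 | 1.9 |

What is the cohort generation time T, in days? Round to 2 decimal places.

lx·mx: 0, 0.592, 0.611, 0.56, 0.483, 0.221, 0.234, 0.102, 0.025, 0 → R0 = 2.828
x·lx·mx: 0, 0.592, 1.222, 1.68, 1.932, 1.105, 1.404, 0.714, 0.2, 0 → Σ = 8.849
T = 8.849 / 2.828 = 3.129066… → 3.13

3.13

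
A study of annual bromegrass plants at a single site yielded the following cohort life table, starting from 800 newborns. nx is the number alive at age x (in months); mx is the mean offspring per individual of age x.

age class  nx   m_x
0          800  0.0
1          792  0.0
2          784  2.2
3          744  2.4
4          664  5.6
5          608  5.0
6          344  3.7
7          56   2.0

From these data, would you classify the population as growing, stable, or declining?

lx = nx/n0 = nx/800: 1, 0.99, 0.98, 0.93, 0.83, 0.76, 0.43, 0.07
R0 = Σ lx·mx = 0 + 0 + 2.156 + 2.232 + 4.648 + 3.8 + 1.591 + 0.14 = 14.567
R0 > 1, so the population is growing.

growing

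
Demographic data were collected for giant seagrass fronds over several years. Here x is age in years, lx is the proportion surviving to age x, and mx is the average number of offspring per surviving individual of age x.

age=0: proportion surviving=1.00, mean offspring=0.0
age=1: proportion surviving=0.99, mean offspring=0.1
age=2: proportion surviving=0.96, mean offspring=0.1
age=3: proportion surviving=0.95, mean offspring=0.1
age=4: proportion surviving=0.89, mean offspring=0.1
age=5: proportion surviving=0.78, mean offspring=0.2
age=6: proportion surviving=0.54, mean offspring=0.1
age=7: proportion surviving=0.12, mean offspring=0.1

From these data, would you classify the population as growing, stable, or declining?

declining

R0 = Σ lx·mx = 0 + 0.099 + 0.096 + 0.095 + 0.089 + 0.156 + 0.054 + 0.012 = 0.601
R0 < 1, so the population is declining.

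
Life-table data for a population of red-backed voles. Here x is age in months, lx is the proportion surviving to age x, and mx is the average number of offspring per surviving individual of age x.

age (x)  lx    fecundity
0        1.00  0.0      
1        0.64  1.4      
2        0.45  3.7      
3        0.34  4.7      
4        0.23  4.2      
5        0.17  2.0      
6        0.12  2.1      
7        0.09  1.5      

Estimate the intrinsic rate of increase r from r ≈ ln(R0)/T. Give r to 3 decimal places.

0.607

R0 = Σ lx·mx = 0 + 0.896 + 1.665 + 1.598 + 0.966 + 0.34 + 0.252 + 0.135 = 5.852
Σ x·lx·mx = 17.041; T = 17.041/5.852 = 2.912…
r ≈ ln(R0)/T = ln(5.852)/2.912… = 0.60673… → 0.607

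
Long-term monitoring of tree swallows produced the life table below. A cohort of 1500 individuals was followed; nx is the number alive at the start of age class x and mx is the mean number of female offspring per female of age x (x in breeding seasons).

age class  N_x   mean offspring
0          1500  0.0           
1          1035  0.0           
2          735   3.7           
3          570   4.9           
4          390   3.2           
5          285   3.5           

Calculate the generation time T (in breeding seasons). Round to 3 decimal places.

lx = nx/n0 = nx/1500: 1, 0.69, 0.49, 0.38, 0.26, 0.19
lx·mx: 0, 0, 1.813, 1.862, 0.832, 0.665 → R0 = 5.172
x·lx·mx: 0, 0, 3.626, 5.586, 3.328, 3.325 → Σ = 15.865
T = 15.865 / 5.172 = 3.067479… → 3.067

3.067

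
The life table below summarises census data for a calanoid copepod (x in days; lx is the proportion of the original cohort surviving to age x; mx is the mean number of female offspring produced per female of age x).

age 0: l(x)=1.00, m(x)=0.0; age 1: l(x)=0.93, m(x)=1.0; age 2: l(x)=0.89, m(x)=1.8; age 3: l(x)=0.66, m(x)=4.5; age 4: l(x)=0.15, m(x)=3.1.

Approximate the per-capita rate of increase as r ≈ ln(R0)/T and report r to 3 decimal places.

0.715

R0 = Σ lx·mx = 0 + 0.93 + 1.602 + 2.97 + 0.465 = 5.967
Σ x·lx·mx = 14.904; T = 14.904/5.967 = 2.49774…
r ≈ ln(R0)/T = ln(5.967)/2.49774… = 0.71514… → 0.715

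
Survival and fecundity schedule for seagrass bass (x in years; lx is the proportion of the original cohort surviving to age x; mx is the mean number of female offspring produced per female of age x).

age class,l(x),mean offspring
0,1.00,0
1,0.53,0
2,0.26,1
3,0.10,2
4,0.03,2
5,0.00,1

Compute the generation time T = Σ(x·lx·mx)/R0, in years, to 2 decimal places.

lx·mx: 0, 0, 0.26, 0.2, 0.06, 0 → R0 = 0.52
x·lx·mx: 0, 0, 0.52, 0.6, 0.24, 0 → Σ = 1.36
T = 1.36 / 0.52 = 2.615385… → 2.62

2.62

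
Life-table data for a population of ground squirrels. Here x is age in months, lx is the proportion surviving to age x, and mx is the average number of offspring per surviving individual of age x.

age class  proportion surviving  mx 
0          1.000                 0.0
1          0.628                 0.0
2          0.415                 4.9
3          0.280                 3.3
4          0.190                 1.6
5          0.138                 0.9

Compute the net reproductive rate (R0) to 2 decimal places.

lx·mx by age: 0, 0, 2.0335, 0.924, 0.304, 0.1242
R0 = Σ lx·mx = 3.3857 → 3.39

3.39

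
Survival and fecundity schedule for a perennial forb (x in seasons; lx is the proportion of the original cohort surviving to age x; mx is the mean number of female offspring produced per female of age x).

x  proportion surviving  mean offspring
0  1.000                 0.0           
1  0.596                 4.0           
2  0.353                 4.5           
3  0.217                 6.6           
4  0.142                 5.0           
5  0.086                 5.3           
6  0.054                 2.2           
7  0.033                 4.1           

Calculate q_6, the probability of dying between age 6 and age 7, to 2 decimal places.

q_6 = (l_6 − l_7) / l_6 = (0.054 − 0.033) / 0.054
     = 0.021 / 0.054 = 0.388889… → 0.39

0.39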